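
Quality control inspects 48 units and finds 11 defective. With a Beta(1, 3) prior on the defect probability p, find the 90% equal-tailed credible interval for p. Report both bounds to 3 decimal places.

[0.142, 0.332]

Posterior: Beta(1+11, 3+37) = Beta(12, 40).
Equal-tailed 90% interval: the 0.05 and 0.95 quantiles of Beta(12, 40).
Posterior mean ≈ 0.231, SD ≈ 0.058; a Normal approximation gives roughly [0.136, 0.326].
Exact: F⁻¹(0.05) = 0.142; F⁻¹(0.95) = 0.332.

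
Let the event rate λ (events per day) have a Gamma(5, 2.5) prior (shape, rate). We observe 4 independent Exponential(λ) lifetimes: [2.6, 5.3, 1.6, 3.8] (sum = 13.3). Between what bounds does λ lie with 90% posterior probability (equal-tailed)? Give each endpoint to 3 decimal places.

[0.297, 0.914]

Posterior: Gamma(5+4, 2.5+13.3) = Gamma(9, 15.8) (shape, rate).
Equal-tailed 90% interval: Gamma(9, 15.8) quantiles at 0.05 and 0.95.
Posterior mean ≈ 0.570, SD ≈ 0.190; a Normal approximation gives roughly [0.257, 0.882].
Exact: lower = 0.297; upper = 0.914.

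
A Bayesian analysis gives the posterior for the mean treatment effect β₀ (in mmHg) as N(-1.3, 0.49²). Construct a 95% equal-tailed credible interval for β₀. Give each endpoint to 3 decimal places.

The posterior is symmetric, so the 95% equal-tailed interval is β₀ = -1.3 ± z·0.49 with z = 1.960.
Half-width: 1.960 × 0.49 = 0.960.
-1.3 − 0.960 = -2.260; -1.3 + 0.960 = -0.340.

[-2.260, -0.340]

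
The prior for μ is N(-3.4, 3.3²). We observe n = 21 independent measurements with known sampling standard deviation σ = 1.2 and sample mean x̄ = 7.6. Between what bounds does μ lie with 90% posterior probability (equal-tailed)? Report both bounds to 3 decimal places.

[7.102, 7.961]

Posterior precision = 1/3.3² + 21/1.2² = 0.0918 + 14.5833 = 14.6752, so posterior SD = 0.2610.
Posterior mean = (-3.4/3.3² + 21·7.6/1.2²) / 14.6752 = 7.5312.
Interval: 7.5312 ± 1.645 × 0.2610 → [7.102, 7.961].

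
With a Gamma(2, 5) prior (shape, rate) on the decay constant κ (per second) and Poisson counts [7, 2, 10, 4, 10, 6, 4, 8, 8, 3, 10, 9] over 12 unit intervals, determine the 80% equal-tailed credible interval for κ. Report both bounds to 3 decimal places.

[4.209, 5.581]

Posterior: Gamma(2+81, 5+12) = Gamma(83, 17) (shape, rate).
Equal-tailed 80% interval: Gamma(83, 17) quantiles at 0.1 and 0.9.
Posterior mean ≈ 4.882, SD ≈ 0.536; a Normal approximation gives roughly [4.196, 5.569].
Exact: lower = 4.209; upper = 5.581.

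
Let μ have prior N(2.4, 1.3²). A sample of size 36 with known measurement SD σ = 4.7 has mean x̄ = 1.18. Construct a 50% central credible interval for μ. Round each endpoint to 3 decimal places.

Posterior precision = 1/1.3² + 36/4.7² = 0.5917 + 1.6297 = 2.2214, so posterior SD = 0.6709.
Posterior mean = (2.4/1.3² + 36·1.18/4.7²) / 2.2214 = 1.5050.
Interval: 1.5050 ± 0.674 × 0.6709 → [1.052, 1.958].

[1.052, 1.958]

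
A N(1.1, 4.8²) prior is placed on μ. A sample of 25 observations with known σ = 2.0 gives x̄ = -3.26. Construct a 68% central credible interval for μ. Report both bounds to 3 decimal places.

Posterior precision = 1/4.8² + 25/2.0² = 0.0434 + 6.2500 = 6.2934, so posterior SD = 0.3986.
Posterior mean = (1.1/4.8² + 25·-3.26/2.0²) / 6.2934 = -3.2299.
Interval: -3.2299 ± 0.994 × 0.3986 → [-3.626, -2.834].

[-3.626, -2.834]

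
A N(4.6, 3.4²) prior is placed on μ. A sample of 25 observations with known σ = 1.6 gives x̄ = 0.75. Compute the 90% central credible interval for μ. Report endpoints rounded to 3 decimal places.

[0.260, 1.308]

Posterior precision = 1/3.4² + 25/1.6² = 0.0865 + 9.7656 = 9.8521, so posterior SD = 0.3186.
Posterior mean = (4.6/3.4² + 25·0.75/1.6²) / 9.8521 = 0.7838.
Interval: 0.7838 ± 1.645 × 0.3186 → [0.260, 1.308].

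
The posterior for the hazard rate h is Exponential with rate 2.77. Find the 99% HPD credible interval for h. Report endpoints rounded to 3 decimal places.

[0.000, 1.663]

The exponential density is strictly decreasing on [0, ∞), so the HPD interval is anchored at 0: [0, q] with P(h ≤ q) = 0.99.
q = −ln(1 − 0.99) / 2.77 = 4.6052 / 2.77 = 1.663.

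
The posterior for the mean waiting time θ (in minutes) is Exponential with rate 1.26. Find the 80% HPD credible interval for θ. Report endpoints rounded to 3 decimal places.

[0.000, 1.277]

The exponential density is strictly decreasing on [0, ∞), so the HPD interval is anchored at 0: [0, q] with P(θ ≤ q) = 0.80.
q = −ln(1 − 0.80) / 1.26 = 1.6094 / 1.26 = 1.277.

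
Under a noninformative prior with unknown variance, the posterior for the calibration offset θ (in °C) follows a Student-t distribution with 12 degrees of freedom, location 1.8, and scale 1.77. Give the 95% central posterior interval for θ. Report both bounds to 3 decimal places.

[-2.056, 5.656]

The t_12 distribution is symmetric; the 95% interval is 1.8 ± t·1.77 with t_{0.975,12} = 2.179.
Half-width: 2.179 × 1.77 = 3.856.
1.8 − 3.856 = -2.056; 1.8 + 3.856 = 5.656.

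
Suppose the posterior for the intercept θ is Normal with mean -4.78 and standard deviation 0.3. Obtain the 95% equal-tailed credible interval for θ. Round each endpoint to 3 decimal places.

The posterior is symmetric, so the 95% equal-tailed interval is θ = -4.78 ± z·0.3 with z = 1.960.
Half-width: 1.960 × 0.3 = 0.588.
-4.78 − 0.588 = -5.368; -4.78 + 0.588 = -4.192.

[-5.368, -4.192]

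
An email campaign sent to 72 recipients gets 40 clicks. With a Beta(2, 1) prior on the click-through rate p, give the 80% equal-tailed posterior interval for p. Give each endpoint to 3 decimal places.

Posterior: Beta(2+40, 1+32) = Beta(42, 33).
Equal-tailed 80% interval: the 0.1 and 0.9 quantiles of Beta(42, 33).
Posterior mean ≈ 0.560, SD ≈ 0.057; a Normal approximation gives roughly [0.487, 0.633].
Exact: F⁻¹(0.1) = 0.486; F⁻¹(0.9) = 0.633.

[0.486, 0.633]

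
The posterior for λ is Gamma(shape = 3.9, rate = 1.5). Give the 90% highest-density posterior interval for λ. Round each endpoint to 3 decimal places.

[0.589, 4.535]

The posterior is unimodal and skewed, so the HPD interval has equal density at both endpoints and is the shortest 90% interval.
Solving f(0.589) = f(4.535) with F(4.535) − F(0.589) = 0.90 gives [0.589, 4.535].
For comparison, the equal-tailed interval is [0.872, 5.074]; the HPD is narrower and shifted toward the mode.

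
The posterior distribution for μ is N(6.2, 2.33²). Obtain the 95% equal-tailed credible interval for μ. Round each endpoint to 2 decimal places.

The posterior is symmetric, so the 95% equal-tailed interval is μ = 6.2 ± z·2.33 with z = 1.960.
Half-width: 1.960 × 2.33 = 4.57.
6.2 − 4.57 = 1.63; 6.2 + 4.57 = 10.77.

[1.63, 10.77]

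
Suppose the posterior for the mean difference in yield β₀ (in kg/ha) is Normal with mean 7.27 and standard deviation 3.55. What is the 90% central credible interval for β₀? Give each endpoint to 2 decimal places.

[1.43, 13.11]

The posterior is symmetric, so the 90% equal-tailed interval is β₀ = 7.27 ± z·3.55 with z = 1.645.
Half-width: 1.645 × 3.55 = 5.84.
7.27 − 5.84 = 1.43; 7.27 + 5.84 = 13.11.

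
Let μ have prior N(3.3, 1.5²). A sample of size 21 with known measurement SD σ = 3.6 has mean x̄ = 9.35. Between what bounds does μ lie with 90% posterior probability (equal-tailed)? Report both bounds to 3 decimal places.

Posterior precision = 1/1.5² + 21/3.6² = 0.4444 + 1.6204 = 2.0648, so posterior SD = 0.6959.
Posterior mean = (3.3/1.5² + 21·9.35/3.6²) / 2.0648 = 8.0478.
Interval: 8.0478 ± 1.645 × 0.6959 → [6.903, 9.192].

[6.903, 9.192]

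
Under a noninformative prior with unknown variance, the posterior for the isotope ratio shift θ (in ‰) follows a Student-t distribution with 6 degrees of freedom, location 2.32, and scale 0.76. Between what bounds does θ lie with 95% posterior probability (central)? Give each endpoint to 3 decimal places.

[0.460, 4.180]

The t_6 distribution is symmetric; the 95% interval is 2.32 ± t·0.76 with t_{0.975,6} = 2.447.
Half-width: 2.447 × 0.76 = 1.860.
2.32 − 1.860 = 0.460; 2.32 + 1.860 = 4.180.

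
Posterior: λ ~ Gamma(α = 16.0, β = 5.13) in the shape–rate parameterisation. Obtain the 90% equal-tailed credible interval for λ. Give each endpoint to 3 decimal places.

[1.956, 4.502]

Posterior: Gamma(shape 16.0, rate 5.13).
Equal-tailed 90% interval: Gamma(16.0, 5.13) quantiles at 0.05 and 0.95.
Posterior mean ≈ 3.119, SD ≈ 0.780; a Normal approximation gives roughly [1.836, 4.401].
Exact: lower = 1.956; upper = 4.502.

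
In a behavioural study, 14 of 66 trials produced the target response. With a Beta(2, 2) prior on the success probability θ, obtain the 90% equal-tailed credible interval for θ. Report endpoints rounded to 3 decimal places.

[0.151, 0.315]

Posterior: Beta(2+14, 2+52) = Beta(16, 54).
Equal-tailed 90% interval: the 0.05 and 0.95 quantiles of Beta(16, 54).
Posterior mean ≈ 0.229, SD ≈ 0.050; a Normal approximation gives roughly [0.147, 0.311].
Exact: F⁻¹(0.05) = 0.151; F⁻¹(0.95) = 0.315.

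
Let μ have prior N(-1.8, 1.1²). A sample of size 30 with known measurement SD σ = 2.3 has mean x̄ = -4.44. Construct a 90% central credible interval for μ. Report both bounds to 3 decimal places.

Posterior precision = 1/1.1² + 30/2.3² = 0.8264 + 5.6711 = 6.4975, so posterior SD = 0.3923.
Posterior mean = (-1.8/1.1² + 30·-4.44/2.3²) / 6.4975 = -4.1042.
Interval: -4.1042 ± 1.645 × 0.3923 → [-4.749, -3.459].

[-4.749, -3.459]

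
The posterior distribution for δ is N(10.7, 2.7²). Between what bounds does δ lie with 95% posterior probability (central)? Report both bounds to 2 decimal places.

[5.41, 15.99]

The posterior is symmetric, so the 95% equal-tailed interval is δ = 10.7 ± z·2.7 with z = 1.960.
Half-width: 1.960 × 2.7 = 5.29.
10.7 − 5.29 = 5.41; 10.7 + 5.29 = 15.99.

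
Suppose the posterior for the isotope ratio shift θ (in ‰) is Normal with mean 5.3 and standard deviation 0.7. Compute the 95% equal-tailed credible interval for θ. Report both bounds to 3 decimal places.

The posterior is symmetric, so the 95% equal-tailed interval is θ = 5.3 ± z·0.7 with z = 1.960.
Half-width: 1.960 × 0.7 = 1.372.
5.3 − 1.372 = 3.928; 5.3 + 1.372 = 6.672.

[3.928, 6.672]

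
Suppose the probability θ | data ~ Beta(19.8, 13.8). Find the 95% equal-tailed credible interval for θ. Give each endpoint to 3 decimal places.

Posterior: Beta(19.8, 13.8).
Equal-tailed 95% interval: the 0.025 and 0.975 quantiles of Beta(19.8, 13.8).
Posterior mean ≈ 0.589, SD ≈ 0.084; a Normal approximation gives roughly [0.425, 0.753].
Exact: F⁻¹(0.025) = 0.421; F⁻¹(0.975) = 0.747.

[0.421, 0.747]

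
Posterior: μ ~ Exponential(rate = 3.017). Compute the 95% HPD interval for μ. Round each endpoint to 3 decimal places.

The exponential density is strictly decreasing on [0, ∞), so the HPD interval is anchored at 0: [0, q] with P(μ ≤ q) = 0.95.
q = −ln(1 − 0.95) / 3.017 = 2.9957 / 3.017 = 0.993.

[0.000, 0.993]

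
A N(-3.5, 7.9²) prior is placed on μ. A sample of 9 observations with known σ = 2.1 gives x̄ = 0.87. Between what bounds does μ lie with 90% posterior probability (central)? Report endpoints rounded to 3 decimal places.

Posterior precision = 1/7.9² + 9/2.1² = 0.0160 + 2.0408 = 2.0568, so posterior SD = 0.6973.
Posterior mean = (-3.5/7.9² + 9·0.87/2.1²) / 2.0568 = 0.8360.
Interval: 0.8360 ± 1.645 × 0.6973 → [-0.311, 1.983].

[-0.311, 1.983]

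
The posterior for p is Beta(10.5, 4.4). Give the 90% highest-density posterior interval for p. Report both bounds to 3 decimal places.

The posterior is unimodal and skewed, so the HPD interval has equal density at both endpoints and is the shortest 90% interval.
Solving f(0.523) = f(0.893) with F(0.893) − F(0.523) = 0.90 gives [0.523, 0.893].
For comparison, the equal-tailed interval is [0.501, 0.876]; the HPD is narrower and shifted toward the mode.

[0.523, 0.893]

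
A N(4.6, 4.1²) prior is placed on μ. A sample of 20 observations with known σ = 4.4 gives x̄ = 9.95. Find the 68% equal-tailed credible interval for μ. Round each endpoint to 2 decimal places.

Posterior precision = 1/4.1² + 20/4.4² = 0.0595 + 1.0331 = 1.0925, so posterior SD = 0.9567.
Posterior mean = (4.6/4.1² + 20·9.95/4.4²) / 1.0925 = 9.6587.
Interval: 9.6587 ± 0.994 × 0.9567 → [8.71, 10.61].

[8.71, 10.61]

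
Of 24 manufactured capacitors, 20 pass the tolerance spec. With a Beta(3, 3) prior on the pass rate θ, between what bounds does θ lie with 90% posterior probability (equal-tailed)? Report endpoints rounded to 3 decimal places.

[0.632, 0.881]

Posterior: Beta(3+20, 3+4) = Beta(23, 7).
Equal-tailed 90% interval: the 0.05 and 0.95 quantiles of Beta(23, 7).
Posterior mean ≈ 0.767, SD ≈ 0.076; a Normal approximation gives roughly [0.642, 0.892].
Exact: F⁻¹(0.05) = 0.632; F⁻¹(0.95) = 0.881.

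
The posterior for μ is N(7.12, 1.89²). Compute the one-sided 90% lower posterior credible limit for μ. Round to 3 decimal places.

4.698

Need L with P(μ ≥ L) = 0.90: L = 7.12 − z_{0.1}·1.89.
z = 1.282; L = 7.12 − 1.282 × 1.89 = 4.698.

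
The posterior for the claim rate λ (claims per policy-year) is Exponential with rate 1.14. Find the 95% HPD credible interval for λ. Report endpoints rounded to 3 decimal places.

The exponential density is strictly decreasing on [0, ∞), so the HPD interval is anchored at 0: [0, q] with P(λ ≤ q) = 0.95.
q = −ln(1 − 0.95) / 1.14 = 2.9957 / 1.14 = 2.628.

[0.000, 2.628]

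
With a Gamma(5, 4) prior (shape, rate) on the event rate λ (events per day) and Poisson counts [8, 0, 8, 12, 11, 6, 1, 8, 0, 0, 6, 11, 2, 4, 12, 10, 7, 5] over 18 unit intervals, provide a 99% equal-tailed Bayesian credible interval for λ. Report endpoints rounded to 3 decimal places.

[4.097, 6.619]

Posterior: Gamma(5+111, 4+18) = Gamma(116, 22) (shape, rate).
Equal-tailed 99% interval: Gamma(116, 22) quantiles at 0.005 and 0.995.
Posterior mean ≈ 5.273, SD ≈ 0.490; a Normal approximation gives roughly [4.012, 6.534].
Exact: lower = 4.097; upper = 6.619.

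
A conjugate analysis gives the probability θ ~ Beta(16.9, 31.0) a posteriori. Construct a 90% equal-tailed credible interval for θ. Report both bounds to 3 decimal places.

[0.244, 0.469]

Posterior: Beta(16.9, 31.0).
Equal-tailed 90% interval: the 0.05 and 0.95 quantiles of Beta(16.9, 31.0).
Posterior mean ≈ 0.353, SD ≈ 0.068; a Normal approximation gives roughly [0.240, 0.465].
Exact: F⁻¹(0.05) = 0.244; F⁻¹(0.95) = 0.469.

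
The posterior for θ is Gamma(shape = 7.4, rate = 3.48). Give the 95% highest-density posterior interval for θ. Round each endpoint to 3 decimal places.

[0.746, 3.682]

The posterior is unimodal and skewed, so the HPD interval has equal density at both endpoints and is the shortest 95% interval.
Solving f(0.746) = f(3.682) with F(3.682) − F(0.746) = 0.95 gives [0.746, 3.682].
For comparison, the equal-tailed interval is [0.881, 3.910]; the HPD is narrower and shifted toward the mode.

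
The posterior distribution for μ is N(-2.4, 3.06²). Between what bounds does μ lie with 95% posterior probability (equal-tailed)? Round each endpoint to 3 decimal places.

[-8.397, 3.597]

The posterior is symmetric, so the 95% equal-tailed interval is μ = -2.4 ± z·3.06 with z = 1.960.
Half-width: 1.960 × 3.06 = 5.997.
-2.4 − 5.997 = -8.397; -2.4 + 5.997 = 3.597.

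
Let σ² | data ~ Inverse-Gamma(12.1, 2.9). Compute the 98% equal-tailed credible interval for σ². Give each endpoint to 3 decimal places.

[0.134, 0.528]

Inverse-Gamma(12.1, 2.9) quantiles: F⁻¹(0.01) and F⁻¹(0.99).
Equivalently, 1/σ² ~ Gamma(12.1, rate = 2.9); invert its 0.99 and 0.01 quantiles.
Posterior mean ≈ 0.261, SD ≈ 0.082; a Normal approximation gives roughly [0.070, 0.453].
Exact: lower = 0.134; upper = 0.528.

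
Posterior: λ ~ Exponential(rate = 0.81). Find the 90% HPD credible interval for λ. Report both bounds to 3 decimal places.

The exponential density is strictly decreasing on [0, ∞), so the HPD interval is anchored at 0: [0, q] with P(λ ≤ q) = 0.90.
q = −ln(1 − 0.90) / 0.81 = 2.3026 / 0.81 = 2.843.

[0.000, 2.843]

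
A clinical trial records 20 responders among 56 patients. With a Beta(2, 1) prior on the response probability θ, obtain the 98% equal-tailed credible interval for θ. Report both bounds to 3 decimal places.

[0.235, 0.523]

Posterior: Beta(2+20, 1+36) = Beta(22, 37).
Equal-tailed 98% interval: the 0.01 and 0.99 quantiles of Beta(22, 37).
Posterior mean ≈ 0.373, SD ≈ 0.062; a Normal approximation gives roughly [0.228, 0.518].
Exact: F⁻¹(0.01) = 0.235; F⁻¹(0.99) = 0.523.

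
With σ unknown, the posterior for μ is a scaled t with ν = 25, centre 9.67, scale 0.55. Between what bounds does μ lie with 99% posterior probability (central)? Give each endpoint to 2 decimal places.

[8.14, 11.20]

The t_25 distribution is symmetric; the 99% interval is 9.67 ± t·0.55 with t_{0.995,25} = 2.787.
Half-width: 2.787 × 0.55 = 1.53.
9.67 − 1.53 = 8.14; 9.67 + 1.53 = 11.20.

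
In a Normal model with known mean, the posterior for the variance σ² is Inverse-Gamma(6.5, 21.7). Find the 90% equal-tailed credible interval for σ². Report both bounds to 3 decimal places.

[1.941, 7.366]

Inverse-Gamma(6.5, 21.7) quantiles: F⁻¹(0.05) and F⁻¹(0.95).
Equivalently, 1/σ² ~ Gamma(6.5, rate = 21.7); invert its 0.95 and 0.05 quantiles.
Posterior mean ≈ 3.945, SD ≈ 1.860; a Normal approximation gives roughly [0.886, 7.005].
Exact: lower = 1.941; upper = 7.366.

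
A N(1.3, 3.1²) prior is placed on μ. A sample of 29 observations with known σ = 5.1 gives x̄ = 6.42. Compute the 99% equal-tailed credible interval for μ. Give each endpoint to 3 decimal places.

[3.650, 8.316]

Posterior precision = 1/3.1² + 29/5.1² = 0.1041 + 1.1150 = 1.2190, so posterior SD = 0.9057.
Posterior mean = (1.3/3.1² + 29·6.42/5.1²) / 1.2190 = 5.9829.
Interval: 5.9829 ± 2.576 × 0.9057 → [3.650, 8.316].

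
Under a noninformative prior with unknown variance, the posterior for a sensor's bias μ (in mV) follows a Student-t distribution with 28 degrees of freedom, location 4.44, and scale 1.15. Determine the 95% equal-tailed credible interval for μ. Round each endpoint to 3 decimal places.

[2.084, 6.796]

The t_28 distribution is symmetric; the 95% interval is 4.44 ± t·1.15 with t_{0.975,28} = 2.048.
Half-width: 2.048 × 1.15 = 2.356.
4.44 − 2.356 = 2.084; 4.44 + 2.356 = 6.796.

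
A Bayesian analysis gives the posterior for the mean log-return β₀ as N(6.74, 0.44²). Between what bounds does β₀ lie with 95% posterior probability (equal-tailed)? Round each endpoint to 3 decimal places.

The posterior is symmetric, so the 95% equal-tailed interval is β₀ = 6.74 ± z·0.44 with z = 1.960.
Half-width: 1.960 × 0.44 = 0.862.
6.74 − 0.862 = 5.878; 6.74 + 0.862 = 7.602.

[5.878, 7.602]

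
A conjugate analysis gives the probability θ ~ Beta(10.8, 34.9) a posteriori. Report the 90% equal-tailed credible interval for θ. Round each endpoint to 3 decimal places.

Posterior: Beta(10.8, 34.9).
Equal-tailed 90% interval: the 0.05 and 0.95 quantiles of Beta(10.8, 34.9).
Posterior mean ≈ 0.236, SD ≈ 0.062; a Normal approximation gives roughly [0.134, 0.339].
Exact: F⁻¹(0.05) = 0.141; F⁻¹(0.95) = 0.345.

[0.141, 0.345]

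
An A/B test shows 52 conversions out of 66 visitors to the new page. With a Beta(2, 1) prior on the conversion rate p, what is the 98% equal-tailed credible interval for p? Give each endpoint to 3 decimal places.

[0.657, 0.884]

Posterior: Beta(2+52, 1+14) = Beta(54, 15).
Equal-tailed 98% interval: the 0.01 and 0.99 quantiles of Beta(54, 15).
Posterior mean ≈ 0.783, SD ≈ 0.049; a Normal approximation gives roughly [0.668, 0.897].
Exact: F⁻¹(0.01) = 0.657; F⁻¹(0.99) = 0.884.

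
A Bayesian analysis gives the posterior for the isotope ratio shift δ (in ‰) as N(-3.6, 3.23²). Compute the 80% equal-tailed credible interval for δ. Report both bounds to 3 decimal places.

[-7.739, 0.539]

The posterior is symmetric, so the 80% equal-tailed interval is δ = -3.6 ± z·3.23 with z = 1.282.
Half-width: 1.282 × 3.23 = 4.139.
-3.6 − 4.139 = -7.739; -3.6 + 4.139 = 0.539.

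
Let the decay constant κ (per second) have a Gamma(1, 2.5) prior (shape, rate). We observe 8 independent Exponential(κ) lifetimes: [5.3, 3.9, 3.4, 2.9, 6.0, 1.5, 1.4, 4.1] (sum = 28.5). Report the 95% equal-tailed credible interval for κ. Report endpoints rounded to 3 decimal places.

Posterior: Gamma(1+8, 2.5+28.5) = Gamma(9, 31.0) (shape, rate).
Equal-tailed 95% interval: Gamma(9, 31.0) quantiles at 0.025 and 0.975.
Posterior mean ≈ 0.290, SD ≈ 0.097; a Normal approximation gives roughly [0.101, 0.480].
Exact: lower = 0.133; upper = 0.508.

[0.133, 0.508]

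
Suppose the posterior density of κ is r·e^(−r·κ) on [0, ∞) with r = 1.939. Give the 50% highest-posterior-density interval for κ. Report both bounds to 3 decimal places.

The exponential density is strictly decreasing on [0, ∞), so the HPD interval is anchored at 0: [0, q] with P(κ ≤ q) = 0.50.
q = −ln(1 − 0.50) / 1.939 = 0.6931 / 1.939 = 0.357.

[0.000, 0.357]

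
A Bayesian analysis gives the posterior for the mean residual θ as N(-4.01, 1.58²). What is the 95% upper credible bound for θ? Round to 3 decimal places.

-1.411

Need U with P(θ ≤ U) = 0.95: U = -4.01 + z_{0.05}·1.58.
z = 1.645; U = -4.01 + 1.645 × 1.58 = -1.411.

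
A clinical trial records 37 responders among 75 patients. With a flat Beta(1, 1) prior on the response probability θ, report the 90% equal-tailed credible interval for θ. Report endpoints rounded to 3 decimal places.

Posterior: Beta(1+37, 1+38) = Beta(38, 39).
Equal-tailed 90% interval: the 0.05 and 0.95 quantiles of Beta(38, 39).
Posterior mean ≈ 0.494, SD ≈ 0.057; a Normal approximation gives roughly [0.400, 0.587].
Exact: F⁻¹(0.05) = 0.400; F⁻¹(0.95) = 0.587.

[0.400, 0.587]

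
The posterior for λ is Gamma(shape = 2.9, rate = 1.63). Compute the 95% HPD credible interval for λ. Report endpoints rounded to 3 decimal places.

The posterior is unimodal and skewed, so the HPD interval has equal density at both endpoints and is the shortest 95% interval.
Solving f(0.165) = f(3.829) with F(3.829) − F(0.165) = 0.95 gives [0.165, 3.829].
For comparison, the equal-tailed interval is [0.353, 4.335]; the HPD is narrower and shifted toward the mode.

[0.165, 3.829]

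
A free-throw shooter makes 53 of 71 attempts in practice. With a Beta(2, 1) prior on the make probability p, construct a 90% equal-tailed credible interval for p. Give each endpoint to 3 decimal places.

[0.657, 0.822]

Posterior: Beta(2+53, 1+18) = Beta(55, 19).
Equal-tailed 90% interval: the 0.05 and 0.95 quantiles of Beta(55, 19).
Posterior mean ≈ 0.743, SD ≈ 0.050; a Normal approximation gives roughly [0.660, 0.826].
Exact: F⁻¹(0.05) = 0.657; F⁻¹(0.95) = 0.822.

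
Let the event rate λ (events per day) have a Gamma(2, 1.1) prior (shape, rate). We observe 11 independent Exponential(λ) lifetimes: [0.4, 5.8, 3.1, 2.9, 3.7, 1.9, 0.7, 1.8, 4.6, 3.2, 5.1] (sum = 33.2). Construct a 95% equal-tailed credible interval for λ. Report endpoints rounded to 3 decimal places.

Posterior: Gamma(2+11, 1.1+33.2) = Gamma(13, 34.3) (shape, rate).
Equal-tailed 95% interval: Gamma(13, 34.3) quantiles at 0.025 and 0.975.
Posterior mean ≈ 0.379, SD ≈ 0.105; a Normal approximation gives roughly [0.173, 0.585].
Exact: lower = 0.202; upper = 0.611.

[0.202, 0.611]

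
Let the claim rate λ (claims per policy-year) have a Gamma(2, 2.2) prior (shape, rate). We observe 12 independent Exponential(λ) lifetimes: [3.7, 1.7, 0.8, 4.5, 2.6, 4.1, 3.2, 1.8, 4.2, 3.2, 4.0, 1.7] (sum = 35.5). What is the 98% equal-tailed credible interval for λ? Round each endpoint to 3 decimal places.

[0.180, 0.640]

Posterior: Gamma(2+12, 2.2+35.5) = Gamma(14, 37.7) (shape, rate).
Equal-tailed 98% interval: Gamma(14, 37.7) quantiles at 0.01 and 0.99.
Posterior mean ≈ 0.371, SD ≈ 0.099; a Normal approximation gives roughly [0.140, 0.602].
Exact: lower = 0.180; upper = 0.640.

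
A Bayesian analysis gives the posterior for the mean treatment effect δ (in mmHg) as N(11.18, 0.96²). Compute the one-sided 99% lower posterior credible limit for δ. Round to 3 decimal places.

8.947

Need L with P(δ ≥ L) = 0.99: L = 11.18 − z_{0.01}·0.96.
z = 2.326; L = 11.18 − 2.326 × 0.96 = 8.947.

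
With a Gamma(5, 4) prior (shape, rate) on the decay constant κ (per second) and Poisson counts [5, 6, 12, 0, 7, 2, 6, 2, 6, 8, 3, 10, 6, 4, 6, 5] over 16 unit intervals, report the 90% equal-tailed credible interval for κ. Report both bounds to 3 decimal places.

Posterior: Gamma(5+88, 4+16) = Gamma(93, 20) (shape, rate).
Equal-tailed 90% interval: Gamma(93, 20) quantiles at 0.05 and 0.95.
Posterior mean ≈ 4.650, SD ≈ 0.482; a Normal approximation gives roughly [3.857, 5.443].
Exact: lower = 3.886; upper = 5.471.

[3.886, 5.471]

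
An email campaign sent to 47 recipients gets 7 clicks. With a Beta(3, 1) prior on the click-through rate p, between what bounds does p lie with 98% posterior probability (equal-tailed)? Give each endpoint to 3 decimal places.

[0.087, 0.340]

Posterior: Beta(3+7, 1+40) = Beta(10, 41).
Equal-tailed 98% interval: the 0.01 and 0.99 quantiles of Beta(10, 41).
Posterior mean ≈ 0.196, SD ≈ 0.055; a Normal approximation gives roughly [0.068, 0.324].
Exact: F⁻¹(0.01) = 0.087; F⁻¹(0.99) = 0.340.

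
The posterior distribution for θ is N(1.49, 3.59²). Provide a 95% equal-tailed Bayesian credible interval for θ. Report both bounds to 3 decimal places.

[-5.546, 8.526]

The posterior is symmetric, so the 95% equal-tailed interval is θ = 1.49 ± z·3.59 with z = 1.960.
Half-width: 1.960 × 3.59 = 7.036.
1.49 − 7.036 = -5.546; 1.49 + 7.036 = 8.526.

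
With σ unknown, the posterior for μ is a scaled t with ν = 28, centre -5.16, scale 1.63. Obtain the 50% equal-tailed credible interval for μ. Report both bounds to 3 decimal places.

The t_28 distribution is symmetric; the 50% interval is -5.16 ± t·1.63 with t_{0.75,28} = 0.683.
Half-width: 0.683 × 1.63 = 1.114.
-5.16 − 1.114 = -6.274; -5.16 + 1.114 = -4.046.

[-6.274, -4.046]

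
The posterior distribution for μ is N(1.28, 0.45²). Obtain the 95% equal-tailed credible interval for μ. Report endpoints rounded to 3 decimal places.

The posterior is symmetric, so the 95% equal-tailed interval is μ = 1.28 ± z·0.45 with z = 1.960.
Half-width: 1.960 × 0.45 = 0.882.
1.28 − 0.882 = 0.398; 1.28 + 0.882 = 2.162.

[0.398, 2.162]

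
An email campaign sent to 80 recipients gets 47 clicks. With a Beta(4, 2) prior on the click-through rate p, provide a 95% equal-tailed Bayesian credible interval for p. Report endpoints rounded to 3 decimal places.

Posterior: Beta(4+47, 2+33) = Beta(51, 35).
Equal-tailed 95% interval: the 0.025 and 0.975 quantiles of Beta(51, 35).
Posterior mean ≈ 0.593, SD ≈ 0.053; a Normal approximation gives roughly [0.490, 0.696].
Exact: F⁻¹(0.025) = 0.488; F⁻¹(0.975) = 0.694.

[0.488, 0.694]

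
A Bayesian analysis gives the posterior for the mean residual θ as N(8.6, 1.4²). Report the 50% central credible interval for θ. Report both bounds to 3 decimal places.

The posterior is symmetric, so the 50% equal-tailed interval is θ = 8.6 ± z·1.4 with z = 0.674.
Half-width: 0.674 × 1.4 = 0.944.
8.6 − 0.944 = 7.656; 8.6 + 0.944 = 9.544.

[7.656, 9.544]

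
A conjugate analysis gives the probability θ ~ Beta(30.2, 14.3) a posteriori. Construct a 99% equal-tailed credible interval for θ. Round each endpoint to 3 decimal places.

Posterior: Beta(30.2, 14.3).
Equal-tailed 99% interval: the 0.005 and 0.995 quantiles of Beta(30.2, 14.3).
Posterior mean ≈ 0.679, SD ≈ 0.069; a Normal approximation gives roughly [0.500, 0.857].
Exact: F⁻¹(0.005) = 0.489; F⁻¹(0.995) = 0.839.

[0.489, 0.839]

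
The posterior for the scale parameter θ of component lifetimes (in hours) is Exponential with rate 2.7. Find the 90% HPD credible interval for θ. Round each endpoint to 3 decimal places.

[0.000, 0.853]

The exponential density is strictly decreasing on [0, ∞), so the HPD interval is anchored at 0: [0, q] with P(θ ≤ q) = 0.90.
q = −ln(1 − 0.90) / 2.7 = 2.3026 / 2.7 = 0.853.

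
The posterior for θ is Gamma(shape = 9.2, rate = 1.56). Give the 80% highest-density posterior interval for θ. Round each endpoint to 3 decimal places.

The posterior is unimodal and skewed, so the HPD interval has equal density at both endpoints and is the shortest 80% interval.
Solving f(3.224) = f(8.004) with F(8.004) − F(3.224) = 0.80 gives [3.224, 8.004].
For comparison, the equal-tailed interval is [3.583, 8.486]; the HPD is narrower and shifted toward the mode.

[3.224, 8.004]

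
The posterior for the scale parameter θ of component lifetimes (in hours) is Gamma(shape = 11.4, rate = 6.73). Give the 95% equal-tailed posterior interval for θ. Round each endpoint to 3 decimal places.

[0.858, 2.810]

Posterior: Gamma(shape 11.4, rate 6.73).
Equal-tailed 95% interval: Gamma(11.4, 6.73) quantiles at 0.025 and 0.975.
Posterior mean ≈ 1.694, SD ≈ 0.502; a Normal approximation gives roughly [0.711, 2.677].
Exact: lower = 0.858; upper = 2.810.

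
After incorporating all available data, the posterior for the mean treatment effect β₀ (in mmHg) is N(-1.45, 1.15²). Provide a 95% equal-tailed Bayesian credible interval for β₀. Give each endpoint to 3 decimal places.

[-3.704, 0.804]

The posterior is symmetric, so the 95% equal-tailed interval is β₀ = -1.45 ± z·1.15 with z = 1.960.
Half-width: 1.960 × 1.15 = 2.254.
-1.45 − 2.254 = -3.704; -1.45 + 2.254 = 0.804.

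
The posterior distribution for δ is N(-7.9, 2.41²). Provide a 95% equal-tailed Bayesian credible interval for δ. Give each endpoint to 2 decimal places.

The posterior is symmetric, so the 95% equal-tailed interval is δ = -7.9 ± z·2.41 with z = 1.960.
Half-width: 1.960 × 2.41 = 4.72.
-7.9 − 4.72 = -12.62; -7.9 + 4.72 = -3.18.

[-12.62, -3.18]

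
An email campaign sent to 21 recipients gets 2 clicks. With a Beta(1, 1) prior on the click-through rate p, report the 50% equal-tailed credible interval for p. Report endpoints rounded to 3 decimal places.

Posterior: Beta(1+2, 1+19) = Beta(3, 20).
Equal-tailed 50% interval: the 0.25 and 0.75 quantiles of Beta(3, 20).
Posterior mean ≈ 0.130, SD ≈ 0.069; a Normal approximation gives roughly [0.084, 0.177].
Exact: F⁻¹(0.25) = 0.079; F⁻¹(0.75) = 0.171.

[0.079, 0.171]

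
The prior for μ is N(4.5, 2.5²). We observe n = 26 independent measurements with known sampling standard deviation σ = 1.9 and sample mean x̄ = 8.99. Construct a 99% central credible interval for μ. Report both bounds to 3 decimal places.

Posterior precision = 1/2.5² + 26/1.9² = 0.1600 + 7.2022 = 7.3622, so posterior SD = 0.3685.
Posterior mean = (4.5/2.5² + 26·8.99/1.9²) / 7.3622 = 8.8924.
Interval: 8.8924 ± 2.576 × 0.3685 → [7.943, 9.842].

[7.943, 9.842]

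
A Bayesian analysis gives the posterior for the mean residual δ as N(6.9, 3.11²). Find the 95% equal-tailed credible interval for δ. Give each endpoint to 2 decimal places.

[0.80, 13.00]

The posterior is symmetric, so the 95% equal-tailed interval is δ = 6.9 ± z·3.11 with z = 1.960.
Half-width: 1.960 × 3.11 = 6.10.
6.9 − 6.10 = 0.80; 6.9 + 6.10 = 13.00.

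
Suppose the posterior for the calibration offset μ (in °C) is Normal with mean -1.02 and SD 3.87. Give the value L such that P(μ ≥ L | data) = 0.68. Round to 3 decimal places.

Need L with P(μ ≥ L) = 0.68: L = -1.02 − z_{0.32}·3.87.
z = 0.468; L = -1.02 − 0.468 × 3.87 = -2.830.

-2.830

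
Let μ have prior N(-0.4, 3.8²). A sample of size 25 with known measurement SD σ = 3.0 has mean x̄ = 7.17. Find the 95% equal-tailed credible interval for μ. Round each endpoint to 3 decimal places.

[5.824, 8.147]

Posterior precision = 1/3.8² + 25/3.0² = 0.0693 + 2.7778 = 2.8470, so posterior SD = 0.5927.
Posterior mean = (-0.4/3.8² + 25·7.17/3.0²) / 2.8470 = 6.9859.
Interval: 6.9859 ± 1.960 × 0.5927 → [5.824, 8.147].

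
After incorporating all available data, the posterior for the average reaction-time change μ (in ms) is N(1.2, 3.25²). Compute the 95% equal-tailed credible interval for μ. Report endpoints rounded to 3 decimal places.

The posterior is symmetric, so the 95% equal-tailed interval is μ = 1.2 ± z·3.25 with z = 1.960.
Half-width: 1.960 × 3.25 = 6.370.
1.2 − 6.370 = -5.170; 1.2 + 6.370 = 7.570.

[-5.170, 7.570]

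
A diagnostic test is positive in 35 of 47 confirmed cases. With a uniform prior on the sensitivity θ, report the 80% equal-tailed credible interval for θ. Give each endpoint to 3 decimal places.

Posterior: Beta(1+35, 1+12) = Beta(36, 13).
Equal-tailed 80% interval: the 0.1 and 0.9 quantiles of Beta(36, 13).
Posterior mean ≈ 0.735, SD ≈ 0.062; a Normal approximation gives roughly [0.655, 0.815].
Exact: F⁻¹(0.1) = 0.652; F⁻¹(0.9) = 0.813.

[0.652, 0.813]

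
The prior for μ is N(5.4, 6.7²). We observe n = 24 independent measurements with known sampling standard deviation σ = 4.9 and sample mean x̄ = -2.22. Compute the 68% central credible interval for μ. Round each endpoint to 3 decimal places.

[-3.038, -1.070]

Posterior precision = 1/6.7² + 24/4.9² = 0.0223 + 0.9996 = 1.0219, so posterior SD = 0.9892.
Posterior mean = (5.4/6.7² + 24·-2.22/4.9²) / 1.0219 = -2.0539.
Interval: -2.0539 ± 0.994 × 0.9892 → [-3.038, -1.070].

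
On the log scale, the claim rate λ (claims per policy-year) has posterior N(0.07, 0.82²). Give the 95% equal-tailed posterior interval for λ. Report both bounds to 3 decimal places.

[0.215, 5.350]

On the log scale the 95% interval is 0.07 ± 1.960 × 0.82 = [-1.5372, 1.6772].
Exponentiate: [e^-1.5372, e^1.6772] = [0.215, 5.350].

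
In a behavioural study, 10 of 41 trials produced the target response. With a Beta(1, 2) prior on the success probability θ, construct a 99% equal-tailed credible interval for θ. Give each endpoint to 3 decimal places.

Posterior: Beta(1+10, 2+31) = Beta(11, 33).
Equal-tailed 99% interval: the 0.005 and 0.995 quantiles of Beta(11, 33).
Posterior mean ≈ 0.250, SD ≈ 0.065; a Normal approximation gives roughly [0.084, 0.416].
Exact: F⁻¹(0.005) = 0.108; F⁻¹(0.995) = 0.434.

[0.108, 0.434]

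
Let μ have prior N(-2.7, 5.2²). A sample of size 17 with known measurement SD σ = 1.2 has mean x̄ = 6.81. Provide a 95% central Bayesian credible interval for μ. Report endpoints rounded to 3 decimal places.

Posterior precision = 1/5.2² + 17/1.2² = 0.0370 + 11.8056 = 11.8425, so posterior SD = 0.2906.
Posterior mean = (-2.7/5.2² + 17·6.81/1.2²) / 11.8425 = 6.7803.
Interval: 6.7803 ± 1.960 × 0.2906 → [6.211, 7.350].

[6.211, 7.350]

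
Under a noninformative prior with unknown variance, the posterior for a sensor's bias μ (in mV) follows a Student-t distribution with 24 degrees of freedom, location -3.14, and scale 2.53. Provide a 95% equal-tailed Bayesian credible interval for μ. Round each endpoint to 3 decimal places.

[-8.362, 2.082]

The t_24 distribution is symmetric; the 95% interval is -3.14 ± t·2.53 with t_{0.975,24} = 2.064.
Half-width: 2.064 × 2.53 = 5.222.
-3.14 − 5.222 = -8.362; -3.14 + 5.222 = 2.082.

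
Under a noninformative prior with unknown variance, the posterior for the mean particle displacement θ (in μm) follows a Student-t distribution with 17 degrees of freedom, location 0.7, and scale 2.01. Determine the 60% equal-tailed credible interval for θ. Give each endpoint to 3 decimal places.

[-1.035, 2.435]

The t_17 distribution is symmetric; the 60% interval is 0.7 ± t·2.01 with t_{0.8,17} = 0.863.
Half-width: 0.863 × 2.01 = 1.735.
0.7 − 1.735 = -1.035; 0.7 + 1.735 = 2.435.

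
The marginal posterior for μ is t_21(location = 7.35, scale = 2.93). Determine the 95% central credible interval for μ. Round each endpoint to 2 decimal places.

The t_21 distribution is symmetric; the 95% interval is 7.35 ± t·2.93 with t_{0.975,21} = 2.080.
Half-width: 2.080 × 2.93 = 6.09.
7.35 − 6.09 = 1.26; 7.35 + 6.09 = 13.44.

[1.26, 13.44]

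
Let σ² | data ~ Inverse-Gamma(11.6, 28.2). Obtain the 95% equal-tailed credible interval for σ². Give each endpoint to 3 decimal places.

[1.471, 4.767]

Inverse-Gamma(11.6, 28.2) quantiles: F⁻¹(0.025) and F⁻¹(0.975).
Equivalently, 1/σ² ~ Gamma(11.6, rate = 28.2); invert its 0.975 and 0.025 quantiles.
Posterior mean ≈ 2.660, SD ≈ 0.859; a Normal approximation gives roughly [0.977, 4.343].
Exact: lower = 1.471; upper = 4.767.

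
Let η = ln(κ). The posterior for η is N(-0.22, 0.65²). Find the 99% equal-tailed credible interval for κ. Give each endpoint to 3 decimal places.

[0.150, 4.281]

On the log scale the 99% interval is -0.22 ± 2.576 × 0.65 = [-1.8943, 1.4543].
Exponentiate: [e^-1.8943, e^1.4543] = [0.150, 4.281].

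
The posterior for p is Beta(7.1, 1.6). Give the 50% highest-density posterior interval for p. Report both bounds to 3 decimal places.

The posterior is unimodal and skewed, so the HPD interval has equal density at both endpoints and is the shortest 50% interval.
Solving f(0.819) = f(0.966) with F(0.966) − F(0.819) = 0.50 gives [0.819, 0.966].
For comparison, the equal-tailed interval is [0.744, 0.913]; the HPD is narrower and shifted toward the mode.

[0.819, 0.966]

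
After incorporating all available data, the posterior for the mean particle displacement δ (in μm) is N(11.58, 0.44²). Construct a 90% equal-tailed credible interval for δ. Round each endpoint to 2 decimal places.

[10.86, 12.30]

The posterior is symmetric, so the 90% equal-tailed interval is δ = 11.58 ± z·0.44 with z = 1.645.
Half-width: 1.645 × 0.44 = 0.72.
11.58 − 0.72 = 10.86; 11.58 + 0.72 = 12.30.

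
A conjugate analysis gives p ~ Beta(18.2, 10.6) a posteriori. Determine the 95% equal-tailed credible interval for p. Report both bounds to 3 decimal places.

Posterior: Beta(18.2, 10.6).
Equal-tailed 95% interval: the 0.025 and 0.975 quantiles of Beta(18.2, 10.6).
Posterior mean ≈ 0.632, SD ≈ 0.088; a Normal approximation gives roughly [0.459, 0.805].
Exact: F⁻¹(0.025) = 0.452; F⁻¹(0.975) = 0.795.

[0.452, 0.795]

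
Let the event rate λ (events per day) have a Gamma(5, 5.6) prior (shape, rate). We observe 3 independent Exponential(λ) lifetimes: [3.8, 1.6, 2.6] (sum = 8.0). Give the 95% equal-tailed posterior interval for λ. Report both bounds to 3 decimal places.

Posterior: Gamma(5+3, 5.6+8.0) = Gamma(8, 13.6) (shape, rate).
Equal-tailed 95% interval: Gamma(8, 13.6) quantiles at 0.025 and 0.975.
Posterior mean ≈ 0.588, SD ≈ 0.208; a Normal approximation gives roughly [0.181, 0.996].
Exact: lower = 0.254; upper = 1.060.

[0.254, 1.060]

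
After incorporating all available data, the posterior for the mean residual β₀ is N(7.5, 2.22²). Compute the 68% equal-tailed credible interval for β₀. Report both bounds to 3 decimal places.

[5.292, 9.708]

The posterior is symmetric, so the 68% equal-tailed interval is β₀ = 7.5 ± z·2.22 with z = 0.994.
Half-width: 0.994 × 2.22 = 2.208.
7.5 − 2.208 = 5.292; 7.5 + 2.208 = 9.708.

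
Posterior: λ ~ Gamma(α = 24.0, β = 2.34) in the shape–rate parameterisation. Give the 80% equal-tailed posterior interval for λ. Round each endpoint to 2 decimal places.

Posterior: Gamma(shape 24.0, rate 2.34).
Equal-tailed 80% interval: Gamma(24.0, 2.34) quantiles at 0.1 and 0.9.
Posterior mean ≈ 10.26, SD ≈ 2.09; a Normal approximation gives roughly [7.57, 12.94].
Exact: lower = 7.68; upper = 13.01.

[7.68, 13.01]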